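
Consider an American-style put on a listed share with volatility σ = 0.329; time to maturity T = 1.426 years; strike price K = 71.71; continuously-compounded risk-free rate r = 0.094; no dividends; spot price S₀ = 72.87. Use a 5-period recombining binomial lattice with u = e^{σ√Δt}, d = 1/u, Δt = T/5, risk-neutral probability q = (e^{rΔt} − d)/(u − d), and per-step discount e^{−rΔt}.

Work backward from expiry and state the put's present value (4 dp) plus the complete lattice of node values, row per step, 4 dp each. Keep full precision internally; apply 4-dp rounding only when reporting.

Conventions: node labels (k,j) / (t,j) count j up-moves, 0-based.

price = 7.5511
tree:
7.5511
12.6553 3.4659
20.4312 6.4904 0.9937
28.6937 11.7830 2.1862 0.0000
35.6249 20.4312 4.8097 0.0000 0.0000
41.4393 28.6937 10.5815 0.0000 0.0000 0.0000

params: Δt=0.28520 u=1.19208 d=0.83887 q=0.53311 e^(-rΔt)=0.97355
t_5 payoffs: 41.4393 28.6937 10.5815 0.0000 0.0000 0.0000
k=4: node(4,0) S=36.0851 payoff=35.6249 vs cont=33.7280 → 35.6249 [stop]  node(4,1) S=51.2788 payoff=20.4312 vs cont=18.5343 → 20.4312 [stop]  node(4,2) S=72.8700 payoff=0.0000 vs cont=4.8097 → 4.8097 [wait]  node(4,3) S=103.5522 payoff=0.0000 vs cont=0.0000 → 0.0000 [wait]  node(4,4) S=147.1534 payoff=0.0000 vs cont=0.0000 → 0.0000 [wait]
k=3: node(3,0) S=43.0163 payoff=28.6937 vs cont=26.7968 → 28.6937 [stop]  node(3,1) S=61.1285 payoff=10.5815 vs cont=11.7830 → 11.7830 [wait]  node(3,2) S=86.8669 payoff=0.0000 vs cont=2.1862 → 2.1862 [wait]  node(3,3) S=123.4425 payoff=0.0000 vs cont=0.0000 → 0.0000 [wait]
k=2: node(2,0) S=51.2788 payoff=20.4312 vs cont=19.1578 → 20.4312 [stop]  node(2,1) S=72.8700 payoff=0.0000 vs cont=6.4904 → 6.4904 [wait]  node(2,2) S=103.5522 payoff=0.0000 vs cont=0.9937 → 0.9937 [wait]
k=1: node(1,0) S=61.1285 payoff=10.5815 vs cont=12.6553 → 12.6553 [wait]  node(1,1) S=86.8669 payoff=0.0000 vs cont=3.4659 → 3.4659 [wait]
k=0: node(0,0) S=72.8700 payoff=0.0000 vs cont=7.5511 → 7.5511 [wait]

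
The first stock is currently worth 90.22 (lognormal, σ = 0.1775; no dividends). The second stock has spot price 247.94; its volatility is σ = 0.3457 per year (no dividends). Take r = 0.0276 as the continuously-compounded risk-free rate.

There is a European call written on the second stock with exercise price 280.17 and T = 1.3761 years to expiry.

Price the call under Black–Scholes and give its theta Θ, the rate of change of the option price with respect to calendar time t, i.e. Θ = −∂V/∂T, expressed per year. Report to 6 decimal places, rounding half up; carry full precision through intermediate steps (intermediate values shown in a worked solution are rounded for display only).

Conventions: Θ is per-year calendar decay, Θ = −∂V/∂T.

price = 31.576714
Θ = -17.111150

σ√T = 0.3457·√1.3761 = 0.405531
d₁ = (ln(S/K) + (r+σ²/2)T) / (σ√T) = (ln(247.94/280.17) + (0.0276+0.3457²/2)·1.3761) / 0.405531 = (-0.122210 + 0.120208) / 0.405531 = -0.004936
d₂ = d₁ − σ√T = -0.004936 − 0.405531 = -0.410467
e^{−rT} = 0.962732
N(d₁) = 0.498031,  N(d₂) = 0.340732
Call price V = S·N(d₁) − K·e^{−rT}·N(d₂) = 123.481788 − 91.905074 = 31.576714
φ(d₁) = (1/√(2π))·e^{−d₁²/2} = 0.398937
Θ = −S·φ(d₁)·σ/(2√T) − r·K·e^{−rT}·N(d₂) = −14.574570 − 2.536580 = -17.111150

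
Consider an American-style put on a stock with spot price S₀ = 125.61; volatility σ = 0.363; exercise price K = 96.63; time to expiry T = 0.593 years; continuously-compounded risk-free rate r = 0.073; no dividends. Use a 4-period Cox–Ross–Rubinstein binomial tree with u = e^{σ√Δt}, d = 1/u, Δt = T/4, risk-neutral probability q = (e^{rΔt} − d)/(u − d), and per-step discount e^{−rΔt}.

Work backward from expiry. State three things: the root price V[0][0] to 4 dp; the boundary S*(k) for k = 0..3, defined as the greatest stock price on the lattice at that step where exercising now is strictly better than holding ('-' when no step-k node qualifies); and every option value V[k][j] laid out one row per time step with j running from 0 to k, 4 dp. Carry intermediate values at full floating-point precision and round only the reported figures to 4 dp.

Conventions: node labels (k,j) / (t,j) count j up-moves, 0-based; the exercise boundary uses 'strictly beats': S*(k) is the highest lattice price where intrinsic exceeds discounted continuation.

price = 1.9513
boundary = - - - 82.5894
tree:
1.9513
3.7780 0.1952
7.2944 0.3978 0.0000
14.0406 0.8106 0.0000 0.0000
24.8135 1.6517 0.0000 0.0000 0.0000

params: Δt=0.14825 u=1.15001 d=0.86956 q=0.50391 e^(-rΔt)=0.98924
t_4 payoffs: 24.8135 1.6517 0.0000 0.0000 0.0000
t_3: node(3,0) S=82.5894 payoff=14.0406 vs cont=13.0005 → 14.0406 [stop]  node(3,1) S=109.2256 payoff=0.0000 vs cont=0.8106 → 0.8106 [wait]  node(3,2) S=144.4522 payoff=0.0000 vs cont=0.0000 → 0.0000 [wait]  node(3,3) S=191.0399 payoff=0.0000 vs cont=0.0000 → 0.0000 [wait]  ⇒ S*(3)=82.5894
t_2: node(2,0) S=94.9783 payoff=1.6517 vs cont=7.2944 → 7.2944 [wait]  node(2,1) S=125.6100 payoff=0.0000 vs cont=0.3978 → 0.3978 [wait]  node(2,2) S=166.1208 payoff=0.0000 vs cont=0.0000 → 0.0000 [wait]  ⇒ S*(2)=-
t_1: node(1,0) S=109.2256 payoff=0.0000 vs cont=3.7780 → 3.7780 [wait]  node(1,1) S=144.4522 payoff=0.0000 vs cont=0.1952 → 0.1952 [wait]  ⇒ S*(1)=-
t_0: node(0,0) S=125.6100 payoff=0.0000 vs cont=1.9513 → 1.9513 [wait]  ⇒ S*(0)=-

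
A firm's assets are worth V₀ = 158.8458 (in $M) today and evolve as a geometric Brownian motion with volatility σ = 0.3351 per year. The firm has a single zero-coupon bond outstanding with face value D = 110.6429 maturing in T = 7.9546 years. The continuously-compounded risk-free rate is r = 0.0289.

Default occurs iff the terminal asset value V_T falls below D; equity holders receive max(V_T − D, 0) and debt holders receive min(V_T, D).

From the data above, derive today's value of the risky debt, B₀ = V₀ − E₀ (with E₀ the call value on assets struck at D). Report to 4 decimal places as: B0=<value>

B0=70.9206

With assets at 158.8458 and a single debt payment of 110.6429 at 7.9546 years:
d₁ = [ln(V₀/D) + (r + σ²/2)T] / (σ√T)
   = [ln(158.8458/110.6429) + (0.0289 + 0.5·0.3351²)·7.9546] / (0.3351·√7.9546)
   = [0.361626 + 0.676507] / 0.945113 = 1.098422
d₂ = d₁ − σ√T = 1.098422 − 0.945113 = 0.153310
N(d₁) = 0.863990,  N(d₂) = 0.560923,  e^(−rT) = 0.794623
E₀ = V₀·N(d₁) − D·e^(−rT)·N(d₂)
   = 158.8458·0.863990 − 110.6429·0.794623·0.560923 = 87.925191
B₀ = V₀ − E₀ = 158.8458 − 87.925191 = 70.920609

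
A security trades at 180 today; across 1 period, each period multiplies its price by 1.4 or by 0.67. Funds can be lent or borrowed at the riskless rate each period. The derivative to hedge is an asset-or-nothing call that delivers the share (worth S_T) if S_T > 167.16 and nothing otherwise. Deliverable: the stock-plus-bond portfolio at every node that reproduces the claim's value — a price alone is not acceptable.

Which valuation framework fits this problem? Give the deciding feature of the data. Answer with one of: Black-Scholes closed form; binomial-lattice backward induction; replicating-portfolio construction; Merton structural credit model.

Key observation: the mandate to exhibit the hedge at every date and state singles out the replicating-portfolio construction on the 1-period tree with factors 1.4 and 0.67 from 180.

framework: replicating-portfolio construction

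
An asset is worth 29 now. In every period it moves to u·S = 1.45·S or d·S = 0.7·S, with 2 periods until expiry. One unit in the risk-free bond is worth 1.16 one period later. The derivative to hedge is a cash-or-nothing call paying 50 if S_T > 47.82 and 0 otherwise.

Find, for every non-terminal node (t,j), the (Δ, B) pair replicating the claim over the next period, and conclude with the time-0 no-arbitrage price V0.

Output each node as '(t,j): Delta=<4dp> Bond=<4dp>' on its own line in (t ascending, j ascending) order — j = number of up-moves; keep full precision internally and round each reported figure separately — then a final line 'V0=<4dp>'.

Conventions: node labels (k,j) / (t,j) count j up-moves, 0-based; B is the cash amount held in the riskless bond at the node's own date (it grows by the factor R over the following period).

No-arbitrage ⇒ martingale measure with p* = (R−d)/(u−d) = 0.6133.
Expiry values: V(2,0)=0.0000, V(2,1)=0.0000, V(2,2)=50.0000
Node (1,0) S=20.3000: V=(p*·0.0000+(1−p*)·0.0000)/1.16=0.0000; Δ=(0.0000−0.0000)/(29.4350−14.2100)=0.0000; B=V−Δ·S=0.0000
Node (1,1) S=42.0500: V=(p*·50.0000+(1−p*)·0.0000)/1.16=26.4368; Δ=(50.0000−0.0000)/(60.9725−29.4350)=1.5854; B=V−Δ·S=-40.2299
Node (0,0) S=29.0000: V=(p*·26.4368+(1−p*)·0.0000)/1.16=13.9781; Δ=(26.4368−0.0000)/(42.0500−20.3000)=1.2155; B=V−Δ·S=-21.2710
Check: Δ(0,0)·S0 + B(0,0) = 13.9781 = V0.

(0,0): Delta=1.2155 Bond=-21.2710
(1,0): Delta=0.0000 Bond=0.0000
(1,1): Delta=1.5854 Bond=-40.2299
V0=13.9781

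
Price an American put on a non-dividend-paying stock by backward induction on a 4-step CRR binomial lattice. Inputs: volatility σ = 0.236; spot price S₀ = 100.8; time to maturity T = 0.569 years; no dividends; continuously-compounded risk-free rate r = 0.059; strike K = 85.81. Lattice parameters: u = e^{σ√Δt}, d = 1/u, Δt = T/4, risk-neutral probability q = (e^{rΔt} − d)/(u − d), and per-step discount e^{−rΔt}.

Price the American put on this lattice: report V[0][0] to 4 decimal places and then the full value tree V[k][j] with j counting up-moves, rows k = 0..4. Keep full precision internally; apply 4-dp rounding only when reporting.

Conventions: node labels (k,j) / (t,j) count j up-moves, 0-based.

price = 1.1382
tree:
1.1382
2.2494 0.1513
4.4208 0.3212 0.0000
8.6324 0.6819 0.0000 0.0000
15.2051 1.4479 0.0000 0.0000 0.0000

Δt=0.14225, u=1.09309, d=0.91484, q=0.52504, disc=e^(-rΔt)=0.99164
k=4 terminal: V=max(K-S,0) → 15.2051 1.4479 0.0000 0.0000 0.0000
k=3: j=0 S=77.1776 intr=8.6324 cont=7.9153 V=8.6324[EX]; j=1 S=92.2155 intr=0.0000 cont=0.6819 V=0.6819[hold]; j=2 S=110.1836 intr=0.0000 cont=0.0000 V=0.0000[hold]; j=3 S=131.6528 intr=0.0000 cont=0.0000 V=0.0000[hold]
k=2: j=0 S=84.3621 intr=1.4479 cont=4.4208 V=4.4208[hold]; j=1 S=100.8000 intr=0.0000 cont=0.3212 V=0.3212[hold]; j=2 S=120.4408 intr=0.0000 cont=0.0000 V=0.0000[hold]
k=1: j=0 S=92.2155 intr=0.0000 cont=2.2494 V=2.2494[hold]; j=1 S=110.1836 intr=0.0000 cont=0.1513 V=0.1513[hold]
k=0: j=0 S=100.8000 intr=0.0000 cont=1.1382 V=1.1382[hold]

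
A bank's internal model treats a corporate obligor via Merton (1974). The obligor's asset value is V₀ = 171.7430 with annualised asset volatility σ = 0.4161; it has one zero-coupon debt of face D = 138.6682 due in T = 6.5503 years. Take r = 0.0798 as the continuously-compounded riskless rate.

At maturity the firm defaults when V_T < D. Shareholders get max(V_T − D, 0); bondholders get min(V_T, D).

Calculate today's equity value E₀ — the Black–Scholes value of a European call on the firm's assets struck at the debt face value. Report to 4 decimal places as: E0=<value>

Apply the equity-as-call identities (strike 138.6682, horizon 6.5503 years):
d₁ = [ln(V₀/D) + (r + σ²/2)T] / (σ√T)
   = [ln(171.7430/138.6682) + (0.0798 + 0.5·0.4161²)·6.5503] / (0.4161·√6.5503)
   = [0.213915 + 1.089771] / 1.064948 = 1.224178
d₂ = d₁ − σ√T = 1.224178 − 1.064948 = 0.159231
N(d₁) = 0.889558,  N(d₂) = 0.563256,  e^(−rT) = 0.592909
E₀ = V₀·N(d₁) − D·e^(−rT)·N(d₂)
   = 171.7430·0.889558 − 138.6682·0.592909·0.563256 = 106.465657

E0=106.4657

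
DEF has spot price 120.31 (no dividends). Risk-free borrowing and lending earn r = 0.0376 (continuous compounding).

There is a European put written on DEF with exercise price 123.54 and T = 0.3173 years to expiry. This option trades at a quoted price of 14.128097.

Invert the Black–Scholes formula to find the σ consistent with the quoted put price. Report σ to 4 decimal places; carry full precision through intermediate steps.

sigma = 0.4872

At σ = 0.4872 the Black–Scholes value reproduces the quote:
σ√T = 0.4872·√0.3173 = 0.274437
d₁ = (ln(S/K) + (r+σ²/2)T) / (σ√T) = (ln(120.31/123.54) + (0.0376+0.4872²/2)·0.3173) / 0.274437 = (-0.026493 + 0.049588) / 0.274437 = 0.084154
d₂ = d₁ − σ√T = 0.084154 − 0.274437 = -0.190283
e^{−rT} = 0.988140
N(−d₁) = 0.466467,  N(−d₂) = 0.575456
V = K·e^{−rT}·N(−d₂) − S·N(−d₁) = 70.248732 − 56.120635 = 14.128097 (the observed quote) — the price is monotone increasing in volatility, hence this σ is the only solution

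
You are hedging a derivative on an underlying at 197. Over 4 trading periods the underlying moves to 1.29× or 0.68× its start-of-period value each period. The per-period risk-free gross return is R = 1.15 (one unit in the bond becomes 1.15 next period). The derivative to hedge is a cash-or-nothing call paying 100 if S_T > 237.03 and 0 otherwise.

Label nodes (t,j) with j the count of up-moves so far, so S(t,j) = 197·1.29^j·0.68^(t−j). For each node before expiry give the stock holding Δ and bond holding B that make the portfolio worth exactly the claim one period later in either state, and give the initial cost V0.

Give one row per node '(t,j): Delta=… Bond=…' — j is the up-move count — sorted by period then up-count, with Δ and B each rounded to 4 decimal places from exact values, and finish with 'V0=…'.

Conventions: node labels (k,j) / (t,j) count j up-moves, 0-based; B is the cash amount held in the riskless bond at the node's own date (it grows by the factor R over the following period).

Under the risk-neutral measure, an up-move has probability p* = (R−d)/(u−d) = 0.7705 and values discount at R = 1.15.
Expiry values: V(4,0)=0.0000, V(4,1)=0.0000, V(4,2)=0.0000, V(4,3)=100.0000, V(4,4)=100.0000
  t=3,j=0: stock 61.9431 → up 79.9066 (V=0.0000), down 42.1213 (V=0.0000). Price 0.0000; hedge Δ=0.0000, bond B=0.0000.
  t=3,j=1: stock 117.5097 → up 151.5875 (V=0.0000), down 79.9066 (V=0.0000). Price 0.0000; hedge Δ=0.0000, bond B=0.0000.
  t=3,j=2: stock 222.9228 → up 287.5705 (V=100.0000), down 151.5875 (V=0.0000). Price 66.9993; hedge Δ=0.7354, bond B=-96.9351.
  t=3,j=3: stock 422.8977 → up 545.5381 (V=100.0000), down 287.5705 (V=100.0000). Price 86.9565; hedge Δ=0.0000, bond B=86.9565.
  t=2,j=0: stock 91.0928 → up 117.5097 (V=0.0000), down 61.9431 (V=0.0000). Price 0.0000; hedge Δ=0.0000, bond B=0.0000.
  t=2,j=1: stock 172.8084 → up 222.9228 (V=66.9993), down 117.5097 (V=0.0000). Price 44.8890; hedge Δ=0.6356, bond B=-64.9459.
  t=2,j=2: stock 327.8277 → up 422.8977 (V=86.9565), down 222.9228 (V=66.9993). Price 71.6315; hedge Δ=0.0998, bond B=38.9147.
  t=1,j=0: stock 133.9600 → up 172.8084 (V=44.8890), down 91.0928 (V=0.0000). Price 30.0753; hedge Δ=0.5493, bond B=-43.5133.
  t=1,j=1: stock 254.1300 → up 327.8277 (V=71.6315), down 172.8084 (V=44.8890). Price 56.9512; hedge Δ=0.1725, bond B=13.1112.
  t=0,j=0: stock 197.0000 → up 254.1300 (V=56.9512), down 133.9600 (V=30.0753). Price 44.1591; hedge Δ=0.2236, bond B=0.1003.
Sanity check at the root: Δ(0,0)·S0 + B(0,0) reproduces V0 = 44.1591.

(0,0): Delta=0.2236 Bond=0.1003
(1,0): Delta=0.5493 Bond=-43.5133
(1,1): Delta=0.1725 Bond=13.1112
(2,0): Delta=0.0000 Bond=0.0000
(2,1): Delta=0.6356 Bond=-64.9459
(2,2): Delta=0.0998 Bond=38.9147
(3,0): Delta=0.0000 Bond=0.0000
(3,1): Delta=0.0000 Bond=0.0000
(3,2): Delta=0.7354 Bond=-96.9351
(3,3): Delta=0.0000 Bond=86.9565
V0=44.1591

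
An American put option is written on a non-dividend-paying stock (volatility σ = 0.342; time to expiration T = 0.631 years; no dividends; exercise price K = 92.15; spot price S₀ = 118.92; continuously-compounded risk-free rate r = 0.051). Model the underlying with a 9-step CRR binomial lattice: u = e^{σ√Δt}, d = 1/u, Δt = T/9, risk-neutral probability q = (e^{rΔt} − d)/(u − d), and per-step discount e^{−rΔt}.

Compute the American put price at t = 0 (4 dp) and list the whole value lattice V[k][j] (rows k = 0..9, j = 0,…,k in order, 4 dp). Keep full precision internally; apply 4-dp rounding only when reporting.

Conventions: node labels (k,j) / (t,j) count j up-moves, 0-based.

Δt=0.07011, u=1.09478, d=0.91342, q=0.49713, disc=e^(-rΔt)=0.99643
k=9 terminal: V=max(K-S,0) → 39.5118 29.0604 16.5339 1.5203 0.0000 0.0000 0.0000 0.0000 0.0000 0.0000
k=8: j=0 S=57.6275 intr=34.5225 cont=34.1936 V=34.5225[EX]; j=1 S=69.0694 intr=23.0806 cont=22.7517 V=23.0806[EX]; j=2 S=82.7832 intr=9.3668 cont=9.0379 V=9.3668[EX]; j=3 S=99.2198 intr=0.0000 cont=0.7618 V=0.7618[hold]; j=4 S=118.9200 intr=0.0000 cont=0.0000 V=0.0000[hold]; j=5 S=142.5316 intr=0.0000 cont=0.0000 V=0.0000[hold]; j=6 S=170.8314 intr=0.0000 cont=0.0000 V=0.0000[hold]; j=7 S=204.7500 intr=0.0000 cont=0.0000 V=0.0000[hold]; j=8 S=245.4033 intr=0.0000 cont=0.0000 V=0.0000[hold]
k=7: j=0 S=63.0896 intr=29.0604 cont=28.7315 V=29.0604[EX]; j=1 S=75.6161 intr=16.5339 cont=16.2050 V=16.5339[EX]; j=2 S=90.6297 intr=1.5203 cont=5.0709 V=5.0709[hold]; j=3 S=108.6242 intr=0.0000 cont=0.3817 V=0.3817[hold]; j=4 S=130.1916 intr=0.0000 cont=0.0000 V=0.0000[hold]; j=5 S=156.0413 intr=0.0000 cont=0.0000 V=0.0000[hold]; j=6 S=187.0233 intr=0.0000 cont=0.0000 V=0.0000[hold]; j=7 S=224.1569 intr=0.0000 cont=0.0000 V=0.0000[hold]
k=6: j=0 S=69.0694 intr=23.0806 cont=22.7517 V=23.0806[EX]; j=1 S=82.7832 intr=9.3668 cont=10.7967 V=10.7967[hold]; j=2 S=99.2198 intr=0.0000 cont=2.7300 V=2.7300[hold]; j=3 S=118.9200 intr=0.0000 cont=0.1913 V=0.1913[hold]; j=4 S=142.5316 intr=0.0000 cont=0.0000 V=0.0000[hold]; j=5 S=170.8314 intr=0.0000 cont=0.0000 V=0.0000[hold]; j=6 S=204.7500 intr=0.0000 cont=0.0000 V=0.0000[hold]
k=5: j=0 S=75.6161 intr=16.5339 cont=16.9133 V=16.9133[hold]; j=1 S=90.6297 intr=1.5203 cont=6.7623 V=6.7623[hold]; j=2 S=108.6242 intr=0.0000 cont=1.4627 V=1.4627[hold]; j=3 S=130.1916 intr=0.0000 cont=0.0958 V=0.0958[hold]; j=4 S=156.0413 intr=0.0000 cont=0.0000 V=0.0000[hold]; j=5 S=187.0233 intr=0.0000 cont=0.0000 V=0.0000[hold]
k=4: j=0 S=82.7832 intr=9.3668 cont=11.8246 V=11.8246[hold]; j=1 S=99.2198 intr=0.0000 cont=4.1130 V=4.1130[hold]; j=2 S=118.9200 intr=0.0000 cont=0.7804 V=0.7804[hold]; j=3 S=142.5316 intr=0.0000 cont=0.0480 V=0.0480[hold]; j=4 S=170.8314 intr=0.0000 cont=0.0000 V=0.0000[hold]
k=3: j=0 S=90.6297 intr=1.5203 cont=7.9624 V=7.9624[hold]; j=1 S=108.6242 intr=0.0000 cont=2.4475 V=2.4475[hold]; j=2 S=130.1916 intr=0.0000 cont=0.4148 V=0.4148[hold]; j=3 S=156.0413 intr=0.0000 cont=0.0241 V=0.0241[hold]
k=2: j=0 S=99.2198 intr=0.0000 cont=5.2022 V=5.2022[hold]; j=1 S=118.9200 intr=0.0000 cont=1.4319 V=1.4319[hold]; j=2 S=142.5316 intr=0.0000 cont=0.2198 V=0.2198[hold]
k=1: j=0 S=108.6242 intr=0.0000 cont=3.3160 V=3.3160[hold]; j=1 S=130.1916 intr=0.0000 cont=0.8263 V=0.8263[hold]
k=0: j=0 S=118.9200 intr=0.0000 cont=2.0709 V=2.0709[hold]

price = 2.0709
tree:
2.0709
3.3160 0.8263
5.2022 1.4319 0.2198
7.9624 2.4475 0.4148 0.0241
11.8246 4.1130 0.7804 0.0480 0.0000
16.9133 6.7623 1.4627 0.0958 0.0000 0.0000
23.0806 10.7967 2.7300 0.1913 0.0000 0.0000 0.0000
29.0604 16.5339 5.0709 0.3817 0.0000 0.0000 0.0000 0.0000
34.5225 23.0806 9.3668 0.7618 0.0000 0.0000 0.0000 0.0000 0.0000
39.5118 29.0604 16.5339 1.5203 0.0000 0.0000 0.0000 0.0000 0.0000 0.0000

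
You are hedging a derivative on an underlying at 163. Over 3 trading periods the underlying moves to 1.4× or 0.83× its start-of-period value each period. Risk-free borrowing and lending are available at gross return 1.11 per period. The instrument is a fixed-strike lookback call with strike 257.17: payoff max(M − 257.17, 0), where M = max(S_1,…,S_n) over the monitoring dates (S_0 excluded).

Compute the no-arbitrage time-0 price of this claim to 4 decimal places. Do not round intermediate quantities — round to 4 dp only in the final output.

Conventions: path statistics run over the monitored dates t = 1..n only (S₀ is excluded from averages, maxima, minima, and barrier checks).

price = 23.5060

Risk-neutral up-probability p* = (R−d)/(u−d) = (1.11−0.83)/(1.4−0.83) = 0.4912; the claim prices as the p*-weighted sum of path payoffs discounted by R^3.
Enumerate all 2^3 = 8 price paths (U = up ×1.4, D = down ×0.83); each path with k up-moves has probability p*^k·(1−p*)^(3−k).
DDD: M=135.2900, payoff=0.0000, prob=0.131695
UDD: M=228.2000, payoff=0.0000, prob=0.127154
DUD: M=189.4060, payoff=0.0000, prob=0.127154
UUD: M=319.4800, payoff=62.3100, prob=0.122769
DDU: M=157.2070, payoff=0.0000, prob=0.127154
UDU: M=265.1684, payoff=7.9984, prob=0.122769
DUU: M=265.1684, payoff=7.9984, prob=0.122769
UUU: M=447.2720, payoff=190.1020, prob=0.118536
Price = Σ prob·payoff / R^3 = 32.147557 / 1.367631 = 23.5060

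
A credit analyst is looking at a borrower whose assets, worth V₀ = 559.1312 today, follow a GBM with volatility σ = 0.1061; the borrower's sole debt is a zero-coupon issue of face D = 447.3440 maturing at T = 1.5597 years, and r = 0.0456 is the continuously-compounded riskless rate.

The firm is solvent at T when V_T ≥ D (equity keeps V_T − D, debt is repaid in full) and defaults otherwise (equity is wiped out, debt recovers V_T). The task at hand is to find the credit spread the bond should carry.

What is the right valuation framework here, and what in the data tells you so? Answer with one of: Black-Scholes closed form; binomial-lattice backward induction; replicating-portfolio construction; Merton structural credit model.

framework: Merton structural credit model

Key observation: a levered firm with one bullet debt due at 1.5597 years is the canonical structural-credit setup: equity is a call on the firm's assets struck at the face value.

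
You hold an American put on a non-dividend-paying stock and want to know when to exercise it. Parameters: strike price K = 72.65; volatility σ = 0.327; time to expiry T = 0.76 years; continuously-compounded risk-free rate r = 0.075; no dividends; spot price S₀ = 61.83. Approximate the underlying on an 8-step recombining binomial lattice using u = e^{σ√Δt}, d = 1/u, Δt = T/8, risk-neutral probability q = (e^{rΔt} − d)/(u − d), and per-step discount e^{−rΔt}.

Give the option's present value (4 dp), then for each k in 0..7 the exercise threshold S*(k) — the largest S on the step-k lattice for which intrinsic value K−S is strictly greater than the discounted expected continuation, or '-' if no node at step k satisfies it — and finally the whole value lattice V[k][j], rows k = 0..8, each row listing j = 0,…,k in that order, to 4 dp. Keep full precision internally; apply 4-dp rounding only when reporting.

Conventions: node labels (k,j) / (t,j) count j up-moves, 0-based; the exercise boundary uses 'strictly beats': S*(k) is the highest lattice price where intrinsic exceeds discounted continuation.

price = 12.3344
boundary = - - 50.5424 55.9020 50.5424 55.9020 61.8300 55.9020
tree:
12.3344
16.8044 8.2166
22.1076 11.9495 4.7487
26.9534 16.7480 7.5110 2.1638
31.3346 22.1076 11.4666 3.8193 0.6051
35.2957 26.9534 16.7480 6.5579 1.2442 0.0000
38.8771 31.3346 22.1076 10.8200 2.5586 0.0000 0.0000
42.1151 35.2957 26.9534 16.7480 5.2616 0.0000 0.0000 0.0000
45.0426 38.8771 31.3346 22.1076 10.8200 0.0000 0.0000 0.0000 0.0000

Δt=0.09500  u=1.10604  d=0.90412  q=0.51024  discount=0.99290
step 8 (expiry): payoffs max(K−S,0) = 45.0426 38.8771 31.3346 22.1076 10.8200 0.0000 0.0000 0.0000 0.0000
step 7: (k=7,j=0): S=30.5349, K−S=42.1151, hold=41.5993 ⇒ V=42.1151 exercise | (k=7,j=1): S=37.3543, K−S=35.2957, hold=34.7799 ⇒ V=35.2957 exercise | (k=7,j=2): S=45.6966, K−S=26.9534, hold=26.4376 ⇒ V=26.9534 exercise | (k=7,j=3): S=55.9020, K−S=16.7480, hold=16.2322 ⇒ V=16.7480 exercise | (k=7,j=4): S=68.3866, K−S=4.2634, hold=5.2616 ⇒ V=5.2616 continue | (k=7,j=5): S=83.6593, K−S=0.0000, hold=0.0000 ⇒ V=0.0000 continue | (k=7,j=6): S=102.3430, K−S=0.0000, hold=0.0000 ⇒ V=0.0000 continue | (k=7,j=7): S=125.1992, K−S=0.0000, hold=0.0000 ⇒ V=0.0000 continue  boundary S*=55.9020
step 6: (k=6,j=0): S=33.7729, K−S=38.8771, hold=38.3613 ⇒ V=38.8771 exercise | (k=6,j=1): S=41.3154, K−S=31.3346, hold=30.8188 ⇒ V=31.3346 exercise | (k=6,j=2): S=50.5424, K−S=22.1076, hold=21.5918 ⇒ V=22.1076 exercise | (k=6,j=3): S=61.8300, K−S=10.8200, hold=10.8099 ⇒ V=10.8200 exercise | (k=6,j=4): S=75.6385, K−S=0.0000, hold=2.5586 ⇒ V=2.5586 continue | (k=6,j=5): S=92.5308, K−S=0.0000, hold=0.0000 ⇒ V=0.0000 continue | (k=6,j=6): S=113.1956, K−S=0.0000, hold=0.0000 ⇒ V=0.0000 continue  boundary S*=61.8300
step 5: (k=5,j=0): S=37.3543, K−S=35.2957, hold=34.7799 ⇒ V=35.2957 exercise | (k=5,j=1): S=45.6966, K−S=26.9534, hold=26.4376 ⇒ V=26.9534 exercise | (k=5,j=2): S=55.9020, K−S=16.7480, hold=16.2322 ⇒ V=16.7480 exercise | (k=5,j=3): S=68.3866, K−S=4.2634, hold=6.5579 ⇒ V=6.5579 continue | (k=5,j=4): S=83.6593, K−S=0.0000, hold=1.2442 ⇒ V=1.2442 continue | (k=5,j=5): S=102.3430, K−S=0.0000, hold=0.0000 ⇒ V=0.0000 continue  boundary S*=55.9020
step 4: (k=4,j=0): S=41.3154, K−S=31.3346, hold=30.8188 ⇒ V=31.3346 exercise | (k=4,j=1): S=50.5424, K−S=22.1076, hold=21.5918 ⇒ V=22.1076 exercise | (k=4,j=2): S=61.8300, K−S=10.8200, hold=11.4666 ⇒ V=11.4666 continue | (k=4,j=3): S=75.6385, K−S=0.0000, hold=3.8193 ⇒ V=3.8193 continue | (k=4,j=4): S=92.5308, K−S=0.0000, hold=0.6051 ⇒ V=0.6051 continue  boundary S*=50.5424
step 3: (k=3,j=0): S=45.6966, K−S=26.9534, hold=26.4376 ⇒ V=26.9534 exercise | (k=3,j=1): S=55.9020, K−S=16.7480, hold=16.5598 ⇒ V=16.7480 exercise | (k=3,j=2): S=68.3866, K−S=4.2634, hold=7.5110 ⇒ V=7.5110 continue | (k=3,j=3): S=83.6593, K−S=0.0000, hold=2.1638 ⇒ V=2.1638 continue  boundary S*=55.9020
step 2: (k=2,j=0): S=50.5424, K−S=22.1076, hold=21.5918 ⇒ V=22.1076 exercise | (k=2,j=1): S=61.8300, K−S=10.8200, hold=11.9495 ⇒ V=11.9495 continue | (k=2,j=2): S=75.6385, K−S=0.0000, hold=4.7487 ⇒ V=4.7487 continue  boundary S*=50.5424
step 1: (k=1,j=0): S=55.9020, K−S=16.7480, hold=16.8044 ⇒ V=16.8044 continue | (k=1,j=1): S=68.3866, K−S=4.2634, hold=8.2166 ⇒ V=8.2166 continue  boundary S*=-
step 0: (k=0,j=0): S=61.8300, K−S=10.8200, hold=12.3344 ⇒ V=12.3344 continue  boundary S*=-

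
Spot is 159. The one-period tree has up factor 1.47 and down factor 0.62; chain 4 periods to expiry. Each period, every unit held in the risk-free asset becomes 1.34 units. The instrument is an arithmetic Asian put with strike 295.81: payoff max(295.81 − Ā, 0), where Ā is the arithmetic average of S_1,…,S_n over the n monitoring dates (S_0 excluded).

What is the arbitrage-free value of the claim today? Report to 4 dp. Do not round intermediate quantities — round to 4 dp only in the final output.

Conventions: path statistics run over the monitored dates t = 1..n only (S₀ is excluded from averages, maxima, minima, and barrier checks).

Set p* = 0.8471 (from d < R < u); the path-dependent value is the discounted p*-expectation over all price paths.
Enumerate all 2^4 = 16 price paths (U = up ×1.47, D = down ×0.62); each path with k up-moves has probability p*^k·(1−p*)^(4−k).
DDDD: Ā=55.2720, payoff=240.5380, prob=0.000547
UDDD: Ā=131.0482, payoff=164.7618, prob=0.003030
DUDD: Ā=97.2607, payoff=198.5493, prob=0.003030
UUDD: Ā=230.6020, payoff=65.2080, prob=0.016783
DDUD: Ā=76.3125, payoff=219.4975, prob=0.003030
UDUD: Ā=180.9344, payoff=114.8756, prob=0.016783
DUUD: Ā=147.1469, payoff=148.6631, prob=0.016783
UUUD: Ā=348.8805, payoff=0.0000, prob=0.092953
DDDU: Ā=63.3245, payoff=232.4855, prob=0.003030
UDDU: Ā=150.1404, payoff=145.6696, prob=0.016783
DUDU: Ā=116.3529, payoff=179.4571, prob=0.016783
UUDU: Ā=275.8691, payoff=19.9409, prob=0.092953
DDUU: Ā=95.4047, payoff=200.4053, prob=0.016783
UDUU: Ā=226.2014, payoff=69.6086, prob=0.092953
DUUU: Ā=192.4139, payoff=103.3961, prob=0.092953
UUUU: Ā=456.2072, payoff=0.0000, prob=0.514819
Price = Σ prob·payoff / R^4 = 34.874711 / 3.224179 = 10.8166

price = 10.8166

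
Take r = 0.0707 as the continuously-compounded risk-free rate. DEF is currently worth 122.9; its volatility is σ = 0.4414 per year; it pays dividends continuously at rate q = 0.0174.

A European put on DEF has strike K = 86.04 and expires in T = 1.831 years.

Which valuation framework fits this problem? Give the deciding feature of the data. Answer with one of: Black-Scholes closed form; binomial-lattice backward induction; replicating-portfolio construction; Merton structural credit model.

framework: Black-Scholes closed form

Key observation: everything needed for the exact continuous-time valuation of the European put on DEF (strike 86.04) is given, and no feature rules the closed form out.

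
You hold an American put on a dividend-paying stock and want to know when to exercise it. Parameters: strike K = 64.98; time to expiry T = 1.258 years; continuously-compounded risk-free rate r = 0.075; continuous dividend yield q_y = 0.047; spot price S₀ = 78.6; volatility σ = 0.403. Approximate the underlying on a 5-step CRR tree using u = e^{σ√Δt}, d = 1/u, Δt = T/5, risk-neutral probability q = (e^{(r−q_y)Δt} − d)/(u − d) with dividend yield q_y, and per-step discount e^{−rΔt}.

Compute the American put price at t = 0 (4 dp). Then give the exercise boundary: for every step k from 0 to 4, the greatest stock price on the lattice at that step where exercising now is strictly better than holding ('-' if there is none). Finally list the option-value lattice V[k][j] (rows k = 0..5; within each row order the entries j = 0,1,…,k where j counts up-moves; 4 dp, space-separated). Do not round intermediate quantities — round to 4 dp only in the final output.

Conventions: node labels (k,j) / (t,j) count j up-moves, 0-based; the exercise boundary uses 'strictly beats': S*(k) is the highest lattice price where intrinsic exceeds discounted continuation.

Δt=0.25160, u=1.22402, d=0.81698, q=0.46700, disc=e^(-rΔt)=0.98131
k=5 terminal: V=max(K-S,0) → 36.3730 22.1199 0.7656 0.0000 0.0000 0.0000
k=4: j=0 S=35.0157 intr=29.9643 cont=29.1613 V=29.9643[EX]; j=1 S=52.4617 intr=12.5183 cont=11.9203 V=12.5183[EX]; j=2 S=78.6000 intr=0.0000 cont=0.4004 V=0.4004[hold]; j=3 S=117.7612 intr=0.0000 cont=0.0000 V=0.0000[hold]; j=4 S=176.4340 intr=0.0000 cont=0.0000 V=0.0000[hold]  S*(4)=52.4617
k=3: j=0 S=42.8601 intr=22.1199 cont=21.4091 V=22.1199[EX]; j=1 S=64.2144 intr=0.7656 cont=6.7310 V=6.7310[hold]; j=2 S=96.2083 intr=0.0000 cont=0.2094 V=0.2094[hold]; j=3 S=144.1426 intr=0.0000 cont=0.0000 V=0.0000[hold]  S*(3)=42.8601
k=2: j=0 S=52.4617 intr=12.5183 cont=14.6541 V=14.6541[hold]; j=1 S=78.6000 intr=0.0000 cont=3.6165 V=3.6165[hold]; j=2 S=117.7612 intr=0.0000 cont=0.1095 V=0.1095[hold]  S*(2)=-
k=1: j=0 S=64.2144 intr=0.7656 cont=9.3219 V=9.3219[hold]; j=1 S=96.2083 intr=0.0000 cont=1.9417 V=1.9417[hold]  S*(1)=-
k=0: j=0 S=78.6000 intr=0.0000 cont=5.7655 V=5.7655[hold]  S*(0)=-

price = 5.7655
boundary = - - - 42.8601 52.4617
tree:
5.7655
9.3219 1.9417
14.6541 3.6165 0.1095
22.1199 6.7310 0.2094 0.0000
29.9643 12.5183 0.4004 0.0000 0.0000
36.3730 22.1199 0.7656 0.0000 0.0000 0.0000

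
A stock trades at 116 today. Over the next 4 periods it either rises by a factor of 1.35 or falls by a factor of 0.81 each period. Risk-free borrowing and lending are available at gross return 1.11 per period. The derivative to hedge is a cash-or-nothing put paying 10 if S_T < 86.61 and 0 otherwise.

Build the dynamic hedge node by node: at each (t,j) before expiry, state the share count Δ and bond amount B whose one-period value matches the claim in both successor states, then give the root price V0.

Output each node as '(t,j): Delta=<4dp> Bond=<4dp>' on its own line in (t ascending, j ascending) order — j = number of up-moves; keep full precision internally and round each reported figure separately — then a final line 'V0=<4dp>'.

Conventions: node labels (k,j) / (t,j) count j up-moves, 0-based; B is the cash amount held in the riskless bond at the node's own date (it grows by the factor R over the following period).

Arbitrage-free pricing uses the up-move probability p* = (R−d)/(u−d) = 0.5556, discounting each step at R = 1.11.
Expiry values: V(4,0)=10.0000, V(4,1)=10.0000, V(4,2)=0.0000, V(4,3)=0.0000, V(4,4)=0.0000
  t=3,j=0: stock 61.6472 → up 83.2237 (V=10.0000), down 49.9342 (V=10.0000). Price 9.0090; hedge Δ=0.0000, bond B=9.0090.
  t=3,j=1: stock 102.7453 → up 138.7061 (V=0.0000), down 83.2237 (V=10.0000). Price 4.0040; hedge Δ=-0.1802, bond B=22.5225.
  t=3,j=2: stock 171.2421 → up 231.1768 (V=0.0000), down 138.7061 (V=0.0000). Price 0.0000; hedge Δ=0.0000, bond B=0.0000.
  t=3,j=3: stock 285.4035 → up 385.2947 (V=0.0000), down 231.1768 (V=0.0000). Price 0.0000; hedge Δ=0.0000, bond B=0.0000.
  t=2,j=0: stock 76.1076 → up 102.7453 (V=4.0040), down 61.6472 (V=9.0090). Price 5.6112; hedge Δ=-0.1218, bond B=14.8797.
  t=2,j=1: stock 126.8460 → up 171.2421 (V=0.0000), down 102.7453 (V=4.0040). Price 1.6032; hedge Δ=-0.0585, bond B=9.0180.
  t=2,j=2: stock 211.4100 → up 285.4035 (V=0.0000), down 171.2421 (V=0.0000). Price 0.0000; hedge Δ=0.0000, bond B=0.0000.
  t=1,j=0: stock 93.9600 → up 126.8460 (V=1.6032), down 76.1076 (V=5.6112). Price 3.0491; hedge Δ=-0.0790, bond B=10.4714.
  t=1,j=1: stock 156.6000 → up 211.4100 (V=0.0000), down 126.8460 (V=1.6032). Price 0.6419; hedge Δ=-0.0190, bond B=3.6108.
  t=0,j=0: stock 116.0000 → up 156.6000 (V=0.6419), down 93.9600 (V=3.0491). Price 1.5422; hedge Δ=-0.0384, bond B=6.0000.
Verification: the root portfolio costs Δ(0,0)·S0 + B(0,0) = 1.5422, matching V0.

(0,0): Delta=-0.0384 Bond=6.0000
(1,0): Delta=-0.0790 Bond=10.4714
(1,1): Delta=-0.0190 Bond=3.6108
(2,0): Delta=-0.1218 Bond=14.8797
(2,1): Delta=-0.0585 Bond=9.0180
(2,2): Delta=0.0000 Bond=0.0000
(3,0): Delta=0.0000 Bond=9.0090
(3,1): Delta=-0.1802 Bond=22.5225
(3,2): Delta=0.0000 Bond=0.0000
(3,3): Delta=0.0000 Bond=0.0000
V0=1.5422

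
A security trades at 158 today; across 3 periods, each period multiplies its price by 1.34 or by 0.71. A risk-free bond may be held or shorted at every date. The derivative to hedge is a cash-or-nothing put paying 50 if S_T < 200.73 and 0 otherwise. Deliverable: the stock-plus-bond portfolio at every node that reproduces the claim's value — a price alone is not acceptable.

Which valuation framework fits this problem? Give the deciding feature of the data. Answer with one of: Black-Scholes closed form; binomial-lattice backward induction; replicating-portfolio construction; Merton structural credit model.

framework: replicating-portfolio construction

Key observation: a price alone would not answer the question — the per-node share/bond construction on the spot-158, 1.34/0.71 tree is required, and only the replicating-portfolio method yields it.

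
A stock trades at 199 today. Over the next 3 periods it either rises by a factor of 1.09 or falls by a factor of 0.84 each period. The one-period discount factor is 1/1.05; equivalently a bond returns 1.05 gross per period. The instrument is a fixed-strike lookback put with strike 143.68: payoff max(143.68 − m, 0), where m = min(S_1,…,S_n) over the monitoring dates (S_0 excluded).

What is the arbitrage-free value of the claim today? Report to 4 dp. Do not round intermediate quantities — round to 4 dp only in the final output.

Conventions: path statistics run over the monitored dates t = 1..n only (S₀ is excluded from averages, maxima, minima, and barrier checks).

Risk-neutral up-probability p* = (R−d)/(u−d) = (1.05−0.84)/(1.09−0.84) = 0.8400; the claim prices as the p*-weighted sum of path payoffs discounted by R^3.
Enumerate all 2^3 = 8 price paths (U = up ×1.09, D = down ×0.84); each path with k up-moves has probability p*^k·(1−p*)^(3−k).
DDD: m=117.9481, payoff=25.7319, prob=0.004096
UDD: m=153.0517, payoff=0.0000, prob=0.021504
DUD: m=153.0517, payoff=0.0000, prob=0.021504
UUD: m=198.6028, payoff=0.0000, prob=0.112896
DDU: m=140.4144, payoff=3.2656, prob=0.021504
UDU: m=182.2044, payoff=0.0000, prob=0.112896
DUU: m=167.1600, payoff=0.0000, prob=0.112896
UUU: m=216.9100, payoff=0.0000, prob=0.592704
Price = Σ prob·payoff / R^3 = 0.175621 / 1.157625 = 0.1517

price = 0.1517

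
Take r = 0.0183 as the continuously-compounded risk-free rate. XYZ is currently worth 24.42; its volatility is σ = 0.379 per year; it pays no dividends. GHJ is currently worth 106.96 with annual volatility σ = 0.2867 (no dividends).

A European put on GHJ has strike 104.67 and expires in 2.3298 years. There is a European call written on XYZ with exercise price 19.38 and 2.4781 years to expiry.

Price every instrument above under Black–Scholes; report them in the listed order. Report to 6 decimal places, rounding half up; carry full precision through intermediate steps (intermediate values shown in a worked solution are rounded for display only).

[GHJ put K=104.67]
σ√T = 0.2867·√2.3298 = 0.437610
d₁ = (ln(S/K) + (r+σ²/2)T) / (σ√T) = (ln(106.96/104.67) + (0.0183+0.2867²/2)·2.3298) / 0.437610 = (0.021642 + 0.138386) / 0.437610 = 0.365689
d₂ = d₁ − σ√T = 0.365689 − 0.437610 = -0.071921
e^{−rT} = 0.958261
N(−d₁) = 0.357299,  N(−d₂) = 0.528668
price = K·e^{−rT}·N(−d₂) − S·N(−d₁) = 53.025980 − 38.216674 = 14.809307
[XYZ call K=19.38]
σ√T = 0.379·√2.4781 = 0.596621
d₁ = (ln(S/K) + (r+σ²/2)T) / (σ√T) = (ln(24.42/19.38) + (0.0183+0.379²/2)·2.4781) / 0.596621 = (0.231161 + 0.223328) / 0.596621 = 0.761771
d₂ = d₁ − σ√T = 0.761771 − 0.596621 = 0.165150
e^{−rT} = 0.955664
N(d₁) = 0.776902,  N(d₂) = 0.565587
price = S·N(d₁) − K·e^{−rT}·N(d₂) = 18.971936 − 10.475100 = 8.496836

price(GHJ put K=104.67) = 14.809307
price(XYZ call K=19.38) = 8.496836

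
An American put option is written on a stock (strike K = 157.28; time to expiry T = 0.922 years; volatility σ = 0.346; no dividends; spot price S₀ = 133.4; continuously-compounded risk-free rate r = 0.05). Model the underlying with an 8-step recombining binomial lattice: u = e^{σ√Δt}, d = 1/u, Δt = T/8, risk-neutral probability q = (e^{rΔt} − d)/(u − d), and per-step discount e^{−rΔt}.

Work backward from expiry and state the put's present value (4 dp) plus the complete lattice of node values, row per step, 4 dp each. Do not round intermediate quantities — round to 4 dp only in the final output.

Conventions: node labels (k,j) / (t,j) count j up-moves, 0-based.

Δt=0.11525, u=1.12464, d=0.88917, q=0.49521, disc=e^(-rΔt)=0.99425
k=8 terminal: V=max(K-S,0) → 105.1543 91.3508 73.8919 51.8098 23.8800 0.0000 0.0000 0.0000 0.0000
k=7: j=0 S=58.6226 intr=98.6574 cont=97.7537 V=98.6574[EX]; j=1 S=74.1465 intr=83.1335 cont=82.2298 V=83.1335[EX]; j=2 S=93.7814 intr=63.4986 cont=62.5949 V=63.4986[EX]; j=3 S=118.6159 intr=38.6641 cont=37.7604 V=38.6641[EX]; j=4 S=150.0268 intr=7.2532 cont=11.9851 V=11.9851[hold]; j=5 S=189.7557 intr=0.0000 cont=0.0000 V=0.0000[hold]; j=6 S=240.0053 intr=0.0000 cont=0.0000 V=0.0000[hold]; j=7 S=303.5616 intr=0.0000 cont=0.0000 V=0.0000[hold]
k=6: j=0 S=65.9292 intr=91.3508 cont=90.4471 V=91.3508[EX]; j=1 S=83.3881 intr=73.8919 cont=72.9882 V=73.8919[EX]; j=2 S=105.4702 intr=51.8098 cont=50.9061 V=51.8098[EX]; j=3 S=133.4000 intr=23.8800 cont=25.3061 V=25.3061[hold]; j=4 S=168.7259 intr=0.0000 cont=6.0152 V=6.0152[hold]; j=5 S=213.4066 intr=0.0000 cont=0.0000 V=0.0000[hold]; j=6 S=269.9192 intr=0.0000 cont=0.0000 V=0.0000[hold]
k=5: j=0 S=74.1465 intr=83.1335 cont=82.2298 V=83.1335[EX]; j=1 S=93.7814 intr=63.4986 cont=62.5949 V=63.4986[EX]; j=2 S=118.6159 intr=38.6641 cont=38.4626 V=38.6641[EX]; j=3 S=150.0268 intr=7.2532 cont=15.6625 V=15.6625[hold]; j=4 S=189.7557 intr=0.0000 cont=3.0189 V=3.0189[hold]; j=5 S=240.0053 intr=0.0000 cont=0.0000 V=0.0000[hold]
k=4: j=0 S=83.3881 intr=73.8919 cont=72.9882 V=73.8919[EX]; j=1 S=105.4702 intr=51.8098 cont=50.9061 V=51.8098[EX]; j=2 S=133.4000 intr=23.8800 cont=27.1167 V=27.1167[hold]; j=3 S=168.7259 intr=0.0000 cont=9.3472 V=9.3472[hold]; j=4 S=213.4066 intr=0.0000 cont=1.5152 V=1.5152[hold]
k=3: j=0 S=93.7814 intr=63.4986 cont=62.5949 V=63.4986[EX]; j=1 S=118.6159 intr=38.6641 cont=39.3541 V=39.3541[hold]; j=2 S=150.0268 intr=7.2532 cont=18.2118 V=18.2118[hold]; j=3 S=189.7557 intr=0.0000 cont=5.4373 V=5.4373[hold]
k=2: j=0 S=105.4702 intr=51.8098 cont=51.2458 V=51.8098[EX]; j=1 S=133.4000 intr=23.8800 cont=28.7182 V=28.7182[hold]; j=2 S=168.7259 intr=0.0000 cont=11.8174 V=11.8174[hold]
k=1: j=0 S=118.6159 intr=38.6641 cont=40.1426 V=40.1426[hold]; j=1 S=150.0268 intr=7.2532 cont=20.2318 V=20.2318[hold]
k=0: j=0 S=133.4000 intr=23.8800 cont=30.1085 V=30.1085[hold]

price = 30.1085
tree:
30.1085
40.1426 20.2318
51.8098 28.7182 11.8174
63.4986 39.3541 18.2118 5.4373
73.8919 51.8098 27.1167 9.3472 1.5152
83.1335 63.4986 38.6641 15.6625 3.0189 0.0000
91.3508 73.8919 51.8098 25.3061 6.0152 0.0000 0.0000
98.6574 83.1335 63.4986 38.6641 11.9851 0.0000 0.0000 0.0000
105.1543 91.3508 73.8919 51.8098 23.8800 0.0000 0.0000 0.0000 0.0000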